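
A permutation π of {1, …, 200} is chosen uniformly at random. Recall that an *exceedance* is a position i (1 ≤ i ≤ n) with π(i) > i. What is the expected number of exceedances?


Write X = Σ_{i=1}^{200} X_i, where X_i = 1_{π(i) > i}.
For each fixed i, π(i) is uniform over {1, …, 200} (marginal of a uniform permutation), so P[π(i) > i] = (n − i)/n. Summing: Σ_{i=1}^{200} (n − i)/n = (0 + 1 + … + 199)/200 = 200(200 − 1)/(2·200) = (200 − 1)/2.
Hence E[X] = Σ_{i=1}^{200} (200 − i)/200 = 199/2 ≈ 99.500000.

E[X] = 199/2 = 99.500000.


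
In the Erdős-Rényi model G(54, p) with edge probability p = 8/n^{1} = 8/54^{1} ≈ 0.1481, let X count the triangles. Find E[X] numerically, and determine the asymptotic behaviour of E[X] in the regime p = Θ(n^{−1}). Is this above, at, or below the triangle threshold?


Number of potential triangles: C(54, 3) = 24804.
Each occurs with probability p³ ≈ (0.1481)³ ≈ 3.251537e-03.
By linearity: E[X] = C(54, 3)·p³ ≈ 24804 · 3.251537e-03 ≈ 80.6511.
Here α = 1, so p = 8/n is exactly at the triangle threshold p ~ 1/n. Asymptotically E[X] → c³/6 = 8³/6 = 256/3 ≈ 85.3333, a bounded constant. In this regime the triangle count is asymptotically Poisson(c³/6).

E[X] ≈ 80.6511; in regime p = Θ(1/n^{1}) E[X] stays bounded (at the triangle threshold p ~ 1/n).


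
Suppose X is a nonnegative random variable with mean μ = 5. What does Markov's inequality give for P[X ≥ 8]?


μ = E[X] = 5, a = 8.
Markov: P[X ≥ 8] ≤ μ/a = (5)/8 = 5/8.
Numerically: ≈ 0.625.
(Since a = 8 > μ = 5.000, the bound 5/8 is < 1 and informative.)

P[X ≥ 8] ≤ 5/8 ≈ 0.625.


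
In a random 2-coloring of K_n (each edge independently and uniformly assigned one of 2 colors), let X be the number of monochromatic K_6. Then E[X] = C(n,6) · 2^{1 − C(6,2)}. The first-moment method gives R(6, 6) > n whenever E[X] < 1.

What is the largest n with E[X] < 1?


We need C(n, 6) · 2^{1 − 15} < 1, i.e. C(n, 6) < 2^{15 − 1} = 16384.
Check values of n near the boundary:
  n = 16: C(16, 6) = 8008; 8008 < 16384? YES
  n = 17: C(17, 6) = 12376; 12376 < 16384? YES
  n = 18: C(18, 6) = 18564; 18564 < 16384? NO
  n = 19: C(19, 6) = 27132; 27132 < 16384? NO
The largest n with C(n, 6) < 16384 is n = 17 (where E[X] = 1547/2048 ≈ 0.75537). Hence R(6, 6) > 17, i.e. R(6, 6) ≥ 18.

Largest n = 17; hence R(6, 6) > 17.


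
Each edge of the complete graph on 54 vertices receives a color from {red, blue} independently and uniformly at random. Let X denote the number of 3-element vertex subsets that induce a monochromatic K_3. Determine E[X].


Let X = Σ_S X_S over the C(54, 3) = 24804 subsets S of size 3, where X_S = 1 if the K_3 on S is monochromatic.
For a fixed S, the K_3 on S has C(3, 2) = 3 edges. P[all 3 edges red] = (1/2)^3, and likewise for blue, so P[monochromatic] = 2·(1/2)^3 = 2^{1 − 3} = 1/4.
Summing: E[X] = C(54, 3) · 2^{1 − 3} = 24804 · 1/4 = 6201.
Numerically: E[X] ≈ 6201.000.

E[X] = C(54,3)·2^(1−C(3,2)) = 6201 ≈ 6201.000.


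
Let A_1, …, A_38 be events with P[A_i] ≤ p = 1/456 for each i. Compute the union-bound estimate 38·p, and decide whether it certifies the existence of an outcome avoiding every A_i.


Union bound: P[∪_{i=1}^{38} A_i] ≤ Σ_i P[A_i] ≤ 38·p = 38·(1/456) = 1/12.
Numerically: 1/12 ≈ 0.083.
Is 1/12 < 1? YES.
Since P[∪ A_i] ≤ 1/12 < 1, the complement has P[∩ A_i^c] ≥ 1 − 1/12 = 11/12 > 0, so some outcome avoids every A_i.

38·p = 1/12 ≈ 0.083; existence CERTIFIED by the union bound.


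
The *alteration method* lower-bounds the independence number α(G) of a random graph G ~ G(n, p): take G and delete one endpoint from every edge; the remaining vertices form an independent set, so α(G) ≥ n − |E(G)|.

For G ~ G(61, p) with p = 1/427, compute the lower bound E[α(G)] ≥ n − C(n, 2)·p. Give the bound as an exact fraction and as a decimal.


E[|E(G)|] = C(61, 2)·p = 1830 · (1/427) = 30/7.
E[α(G)] ≥ n − E[|E(G)|] = 61 − 30/7 = 397/7.
Numerically: ≈ 56.7143.
(This is only a lower bound; the true E[α(G)] may be larger.)

E[α(G)] ≥ 397/7 ≈ 56.7143.


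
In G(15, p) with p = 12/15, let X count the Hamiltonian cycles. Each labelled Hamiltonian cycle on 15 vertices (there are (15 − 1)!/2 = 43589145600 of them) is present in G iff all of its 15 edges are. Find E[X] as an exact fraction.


K_15 has (15 − 1)!/2 = 43589145600 labelled Hamiltonian cycles.
For each such Hamiltonian cycle H, let X_H = 1 if all 15 edges of H are present in G. Then P[X_H = 1] = p^{15} = (4/5)^{15} = 1073741824/30517578125.
Summing the indicators: E[X] = Σ_H E[X_H] = 43589145600 · p^{15} = 43589145600 · 1073741824/30517578125 = 1872139548125822976/1220703125.
Numerically: E[X] ≈ 1.5337e+09.

E[X] = 43589145600 · (4/5)^{15} = 1872139548125822976/1220703125 ≈ 1.5337e+09.


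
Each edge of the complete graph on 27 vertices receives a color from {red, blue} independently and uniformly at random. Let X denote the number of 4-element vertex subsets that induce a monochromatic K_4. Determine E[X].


Let X = Σ_S X_S over the C(27, 4) = 17550 subsets S of size 4, where X_S = 1 if the K_4 on S is monochromatic.
For a fixed S, the K_4 on S has C(4, 2) = 6 edges. P[all 6 edges red] = (1/2)^6, and likewise for blue, so P[monochromatic] = 2·(1/2)^6 = 2^{1 − 6} = 1/32.
Summing: E[X] = C(27, 4) · 2^{1 − 6} = 17550 · 1/32 = 8775/16.
Numerically: E[X] ≈ 548.4375.

E[X] = C(27,4)·2^(1−C(4,2)) = 8775/16 ≈ 548.4375.


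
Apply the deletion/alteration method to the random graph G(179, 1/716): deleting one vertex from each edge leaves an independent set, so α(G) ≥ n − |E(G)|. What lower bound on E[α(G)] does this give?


E[|E(G)|] = C(179, 2)·p = 15931 · (1/716) = 89/4.
E[α(G)] ≥ n − E[|E(G)|] = 179 − 89/4 = 627/4.
Numerically: ≈ 156.7500.
(This is only a lower bound; the true E[α(G)] may be larger.)

E[α(G)] ≥ 627/4 ≈ 156.7500.


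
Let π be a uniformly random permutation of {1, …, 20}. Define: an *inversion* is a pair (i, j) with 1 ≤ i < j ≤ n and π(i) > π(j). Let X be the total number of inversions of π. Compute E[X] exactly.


Write X = Σ X_I over the C(20, 2) = 190 pairs i < j, with X_I the indicator of one inversion.
There are 190 indicators.
For each fixed pair i < j, the values π(i) and π(j) are two distinct elements of {1, …, 20} in uniformly random order; by symmetry P[π(i) > π(j)] = 1/2.
By linearity: E[X] = 190 · (1/2) = C(20, 2) · (1/2) = 190/2 = 95 ≈ 95.0000.

E[X] = 95 = 95.0000.


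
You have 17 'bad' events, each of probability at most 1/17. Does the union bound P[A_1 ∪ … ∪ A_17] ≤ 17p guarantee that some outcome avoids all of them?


Union bound: P[∪_{i=1}^{17} A_i] ≤ Σ_i P[A_i] ≤ 17·p = 17·(1/17) = 1.
Numerically: 1 ≈ 1.00000.
Is 1 < 1? NO.
Since the bound 1 is ≥ 1, the union bound is uninformative here; it does NOT by itself certify existence.

17·p = 1 ≈ 1.00000; existence NOT certified by the union bound.


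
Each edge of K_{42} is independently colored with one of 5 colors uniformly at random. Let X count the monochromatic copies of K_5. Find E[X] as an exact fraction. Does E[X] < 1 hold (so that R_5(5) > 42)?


E[X] = C(42, 5) · 5^{1 − 10} = 850668 · 5^{−9} = 850668/1953125.
As a reduced fraction: E[X] = 850668/1953125 ≈ 0.4355.
Is E[X] < 1? YES.
Since E[X] < 1, there exists a 5-coloring of K_{42} with no monochromatic K_5; hence R_5(5) > 42.

E[X] = 850668/1953125 ≈ 0.4355; E[X] < 1, so R_5(5) > 42.


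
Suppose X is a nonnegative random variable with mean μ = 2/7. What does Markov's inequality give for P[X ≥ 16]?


μ = E[X] = 2/7, a = 16.
Markov: P[X ≥ 16] ≤ μ/a = (2/7)/16 = 1/56.
Numerically: ≈ 0.0179.
(Since a = 16 > μ = 0.2857, the bound 1/56 is < 1 and informative.)

P[X ≥ 16] ≤ 1/56 ≈ 0.0179.


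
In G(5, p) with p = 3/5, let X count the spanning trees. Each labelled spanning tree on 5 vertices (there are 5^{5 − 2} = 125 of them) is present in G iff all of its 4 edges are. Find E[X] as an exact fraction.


K_5 has 5^{5 − 2} = 125 labelled spanning trees.
For each such spanning tree H, let X_H = 1 if all 4 edges of H are present in G. Then P[X_H = 1] = p^{4} = (3/5)^{4} = 81/625.
Summing the indicators: E[X] = Σ_H E[X_H] = 125 · p^{4} = 125 · 81/625 = 81/5.
Numerically: E[X] ≈ 16.2.

E[X] = 125 · (3/5)^{4} = 81/5 ≈ 16.2.


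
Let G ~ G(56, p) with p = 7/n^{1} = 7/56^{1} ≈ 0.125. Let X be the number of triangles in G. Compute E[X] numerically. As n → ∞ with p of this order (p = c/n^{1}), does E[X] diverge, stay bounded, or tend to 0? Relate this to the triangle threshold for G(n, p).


Number of potential triangles: C(56, 3) = 27720.
Each occurs with probability p³ ≈ (0.125)³ ≈ 1.95312e-03.
By linearity: E[X] = C(56, 3)·p³ ≈ 27720 · 1.95312e-03 ≈ 54.141.
Here α = 1, so p = 7/n is exactly at the triangle threshold p ~ 1/n. Asymptotically E[X] → c³/6 = 7³/6 = 343/6 ≈ 57.167, a bounded constant. In this regime the triangle count is asymptotically Poisson(c³/6).

E[X] ≈ 54.141; in regime p = Θ(1/n^{1}) E[X] stays bounded (at the triangle threshold p ~ 1/n).


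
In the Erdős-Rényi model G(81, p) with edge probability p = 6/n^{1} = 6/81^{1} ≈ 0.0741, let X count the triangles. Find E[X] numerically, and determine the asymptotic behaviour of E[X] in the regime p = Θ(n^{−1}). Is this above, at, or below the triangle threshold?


Number of potential triangles: C(81, 3) = 85320.
Each occurs with probability p³ ≈ (0.0741)³ ≈ 4.06442e-04.
By linearity: E[X] = C(81, 3)·p³ ≈ 85320 · 4.06442e-04 ≈ 34.678.
Here α = 1, so p = 6/n is exactly at the triangle threshold p ~ 1/n. Asymptotically E[X] → c³/6 = 6³/6 = 36 ≈ 36.000, a bounded constant. In this regime the triangle count is asymptotically Poisson(c³/6).

E[X] ≈ 34.678; in regime p = Θ(1/n^{1}) E[X] stays bounded (at the triangle threshold p ~ 1/n).


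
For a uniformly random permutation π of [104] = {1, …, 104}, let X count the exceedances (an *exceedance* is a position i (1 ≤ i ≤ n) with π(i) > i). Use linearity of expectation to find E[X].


Write X = Σ_{i=1}^{104} X_i, where X_i = 1_{π(i) > i}.
For each fixed i, π(i) is uniform over {1, …, 104} (marginal of a uniform permutation), so P[π(i) > i] = (n − i)/n. Summing: Σ_{i=1}^{104} (n − i)/n = (0 + 1 + … + 103)/104 = 104(104 − 1)/(2·104) = (104 − 1)/2.
Hence E[X] = Σ_{i=1}^{104} (104 − i)/104 = 103/2 ≈ 51.500.

E[X] = 103/2 = 51.500.


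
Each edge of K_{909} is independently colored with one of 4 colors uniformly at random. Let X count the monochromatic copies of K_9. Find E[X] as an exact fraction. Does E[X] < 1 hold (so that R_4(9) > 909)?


E[X] = C(909, 9) · 4^{1 − 36} = 1122169012923711463931 · 4^{−35} = 1122169012923711463931/1180591620717411303424.
As a reduced fraction: E[X] = 1122169012923711463931/1180591620717411303424 ≈ 0.9505141.
Is E[X] < 1? YES.
Since E[X] < 1, there exists a 4-coloring of K_{909} with no monochromatic K_9; hence R_4(9) > 909.

E[X] = 1122169012923711463931/1180591620717411303424 ≈ 0.9505141; E[X] < 1, so R_4(9) > 909.


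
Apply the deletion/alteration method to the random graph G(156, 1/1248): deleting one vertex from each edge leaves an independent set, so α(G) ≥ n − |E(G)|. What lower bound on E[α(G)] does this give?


E[|E(G)|] = C(156, 2)·p = 12090 · (1/1248) = 155/16.
E[α(G)] ≥ n − E[|E(G)|] = 156 − 155/16 = 2341/16.
Numerically: ≈ 146.312500.
(This is only a lower bound; the true E[α(G)] may be larger.)

E[α(G)] ≥ 2341/16 ≈ 146.312500.


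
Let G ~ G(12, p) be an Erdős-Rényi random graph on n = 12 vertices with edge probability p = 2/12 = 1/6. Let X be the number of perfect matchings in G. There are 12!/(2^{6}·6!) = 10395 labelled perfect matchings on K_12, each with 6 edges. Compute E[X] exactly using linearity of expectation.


K_12 has 12!/(2^{6}·6!) = 10395 labelled perfect matchings.
For each such perfect matching H, let X_H = 1 if all 6 edges of H are present in G. Then P[X_H = 1] = p^{6} = (1/6)^{6} = 1/46656.
By linearity of expectation: E[X] = Σ_H E[X_H] = 10395 · p^{6} = 10395 · 1/46656 = 385/1728.
Numerically: E[X] ≈ 0.222801.

E[X] = 10395 · (1/6)^{6} = 385/1728 ≈ 0.222801.


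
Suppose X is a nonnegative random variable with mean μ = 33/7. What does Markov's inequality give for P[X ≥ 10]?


μ = E[X] = 33/7, a = 10.
Markov: P[X ≥ 10] ≤ μ/a = (33/7)/10 = 33/70.
Numerically: ≈ 0.471429.
(Since a = 10 > μ = 4.714286, the bound 33/70 is < 1 and informative.)

P[X ≥ 10] ≤ 33/70 ≈ 0.471429.


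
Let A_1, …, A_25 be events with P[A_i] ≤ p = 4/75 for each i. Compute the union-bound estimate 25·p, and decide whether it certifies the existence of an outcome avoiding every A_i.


Union bound: P[∪_{i=1}^{25} A_i] ≤ Σ_i P[A_i] ≤ 25·p = 25·(4/75) = 4/3.
Numerically: 4/3 ≈ 1.333333.
Is 4/3 < 1? NO.
Since the bound 4/3 is ≥ 1, the union bound is uninformative here; it does NOT by itself certify existence.

25·p = 4/3 ≈ 1.333333; existence NOT certified by the union bound.


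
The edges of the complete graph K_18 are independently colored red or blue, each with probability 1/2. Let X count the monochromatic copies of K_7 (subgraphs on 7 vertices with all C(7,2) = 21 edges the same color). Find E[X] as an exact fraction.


Let X = Σ_S X_S over the C(18, 7) = 31824 subsets S of size 7, where X_S = 1 if the K_7 on S is monochromatic.
For a fixed S, the K_7 on S has C(7, 2) = 21 edges. P[all 21 edges red] = (1/2)^21, and likewise for blue, so P[monochromatic] = 2·(1/2)^21 = 2^{1 − 21} = 1/1048576.
Summing: E[X] = C(18, 7) · 2^{1 − 21} = 31824 · 1/1048576 = 1989/65536.
Numerically: E[X] ≈ 0.030350.

E[X] = C(18,7)·2^(1−C(7,2)) = 1989/65536 ≈ 0.030350.


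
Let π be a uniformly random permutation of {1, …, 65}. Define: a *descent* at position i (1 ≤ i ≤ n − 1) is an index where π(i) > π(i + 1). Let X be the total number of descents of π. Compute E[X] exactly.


Write X = Σ X_I over i = 1, …, 64, with X_I the indicator of one descent.
There are 64 indicators.
For each fixed i, the pair (π(i), π(i+1)) is a uniformly random ordered pair of distinct values from {1, …, 65}; by symmetry P[π(i) > π(i+1)] = 1/2.
By linearity: E[X] = 64 · (1/2) = (65 − 1) · (1/2) = 32 ≈ 32.000000.

E[X] = 32 = 32.000000.


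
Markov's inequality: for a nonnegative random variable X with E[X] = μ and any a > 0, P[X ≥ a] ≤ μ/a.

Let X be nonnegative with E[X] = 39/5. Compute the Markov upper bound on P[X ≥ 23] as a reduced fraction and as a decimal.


μ = E[X] = 39/5, a = 23.
Markov: P[X ≥ 23] ≤ μ/a = (39/5)/23 = 39/115.
Numerically: ≈ 0.339.
(Since a = 23 > μ = 7.800, the bound 39/115 is < 1 and informative.)

P[X ≥ 23] ≤ 39/115 ≈ 0.339.


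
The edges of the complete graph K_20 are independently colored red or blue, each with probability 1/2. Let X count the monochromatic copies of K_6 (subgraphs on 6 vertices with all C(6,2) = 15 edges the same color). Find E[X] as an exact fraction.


Let X = Σ_S X_S over the C(20, 6) = 38760 subsets S of size 6, where X_S = 1 if the K_6 on S is monochromatic.
For a fixed S, the K_6 on S has C(6, 2) = 15 edges. P[all 15 edges red] = (1/2)^15, and likewise for blue, so P[monochromatic] = 2·(1/2)^15 = 2^{1 − 15} = 1/16384.
Summing: E[X] = C(20, 6) · 2^{1 − 15} = 38760 · 1/16384 = 4845/2048.
Numerically: E[X] ≈ 2.366.

E[X] = C(20,6)·2^(1−C(6,2)) = 4845/2048 ≈ 2.366.


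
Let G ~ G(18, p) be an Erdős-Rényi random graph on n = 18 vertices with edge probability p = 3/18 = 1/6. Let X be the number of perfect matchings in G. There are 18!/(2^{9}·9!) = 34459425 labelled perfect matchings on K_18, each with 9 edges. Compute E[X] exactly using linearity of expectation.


K_18 has 18!/(2^{9}·9!) = 34459425 labelled perfect matchings.
For each such perfect matching H, let X_H = 1 if all 9 edges of H are present in G. Then P[X_H = 1] = p^{9} = (1/6)^{9} = 1/10077696.
By linearity of expectation: E[X] = Σ_H E[X_H] = 34459425 · p^{9} = 34459425 · 1/10077696 = 425425/124416.
Numerically: E[X] ≈ 3.419.

E[X] = 34459425 · (1/6)^{9} = 425425/124416 ≈ 3.419.


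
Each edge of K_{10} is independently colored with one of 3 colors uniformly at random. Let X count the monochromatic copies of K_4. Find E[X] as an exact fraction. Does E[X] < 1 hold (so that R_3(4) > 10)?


E[X] = C(10, 4) · 3^{1 − 6} = 210 · 3^{−5} = 210/243.
As a reduced fraction: E[X] = 70/81 ≈ 0.8642.
Is E[X] < 1? YES.
Since E[X] < 1, there exists a 3-coloring of K_{10} with no monochromatic K_4; hence R_3(4) > 10.

E[X] = 70/81 ≈ 0.8642; E[X] < 1, so R_3(4) > 10.


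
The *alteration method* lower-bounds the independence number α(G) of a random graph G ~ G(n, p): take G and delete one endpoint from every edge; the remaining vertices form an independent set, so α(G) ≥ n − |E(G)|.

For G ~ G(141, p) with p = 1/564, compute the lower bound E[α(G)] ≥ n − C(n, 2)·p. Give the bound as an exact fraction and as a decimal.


E[|E(G)|] = C(141, 2)·p = 9870 · (1/564) = 35/2.
E[α(G)] ≥ n − E[|E(G)|] = 141 − 35/2 = 247/2.
Numerically: ≈ 123.500000.
(This is only a lower bound; the true E[α(G)] may be larger.)

E[α(G)] ≥ 247/2 ≈ 123.500000.


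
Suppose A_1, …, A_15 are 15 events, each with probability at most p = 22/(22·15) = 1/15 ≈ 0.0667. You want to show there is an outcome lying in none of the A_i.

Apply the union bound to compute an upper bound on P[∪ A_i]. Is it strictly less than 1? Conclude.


Union bound: P[∪_{i=1}^{15} A_i] ≤ Σ_i P[A_i] ≤ 15·p = 15·(1/15) = 1.
Numerically: 1 ≈ 1.0000.
Is 1 < 1? NO.
Since the bound 1 is ≥ 1, the union bound is uninformative here; it does NOT by itself certify existence.

15·p = 1 ≈ 1.0000; existence NOT certified by the union bound.


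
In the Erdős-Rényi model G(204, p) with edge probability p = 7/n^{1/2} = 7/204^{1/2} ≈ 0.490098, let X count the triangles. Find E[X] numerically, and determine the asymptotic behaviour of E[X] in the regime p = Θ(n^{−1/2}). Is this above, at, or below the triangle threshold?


Number of potential triangles: C(204, 3) = 1394204.
Each occurs with probability p³ ≈ (0.490098)³ ≈ 1.17719625e-01.
By linearity: E[X] = C(204, 3)·p³ ≈ 1394204 · 1.17719625e-01 ≈ 164125.171651.
Since α = 1/2 < 1, p = c/n^{1/2} ≫ 1/n is above the triangle threshold p ~ 1/n. Asymptotically E[X] ~ (c³/6)·n^{3(1−α)} = (7³/6)·n^{1.5} → ∞; triangles are abundant w.h.p.

E[X] ≈ 164125.171651; in regime p = Θ(1/n^{1/2}) E[X] diverges (above the triangle threshold p ~ 1/n).


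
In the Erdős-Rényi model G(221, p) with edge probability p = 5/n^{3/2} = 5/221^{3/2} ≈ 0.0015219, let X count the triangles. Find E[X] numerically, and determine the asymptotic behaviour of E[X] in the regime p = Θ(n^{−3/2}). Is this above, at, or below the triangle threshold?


Number of potential triangles: C(221, 3) = 1774630.
Each occurs with probability p³ ≈ (0.0015219)³ ≈ 3.5248836e-09.
By linearity: E[X] = C(221, 3)·p³ ≈ 1774630 · 3.5248836e-09 ≈ 0.00626.
Since α = 3/2 > 1, p = c/n^{3/2} = o(1/n) is below the triangle threshold p ~ 1/n. Asymptotically E[X] ~ (c³/6)·n^{3(1−α)} = (5³/6)·n^{-1.5} → 0, so by Markov's inequality G has no triangles w.h.p.

E[X] ≈ 0.00626; in regime p = Θ(1/n^{3/2}) E[X] tends to 0 (below the triangle threshold p ~ 1/n).


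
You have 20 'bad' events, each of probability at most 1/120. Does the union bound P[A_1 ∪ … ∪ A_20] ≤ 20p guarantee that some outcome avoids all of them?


Union bound: P[∪_{i=1}^{20} A_i] ≤ Σ_i P[A_i] ≤ 20·p = 20·(1/120) = 1/6.
Numerically: 1/6 ≈ 0.16667.
Is 1/6 < 1? YES.
Since P[∪ A_i] ≤ 1/6 < 1, the complement has P[∩ A_i^c] ≥ 1 − 1/6 = 5/6 > 0, so some outcome avoids every A_i.

20·p = 1/6 ≈ 0.16667; existence CERTIFIED by the union bound.


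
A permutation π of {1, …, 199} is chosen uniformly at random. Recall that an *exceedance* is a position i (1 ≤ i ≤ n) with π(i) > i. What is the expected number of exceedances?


Write X = Σ_{i=1}^{199} X_i, where X_i = 1_{π(i) > i}.
For each fixed i, π(i) is uniform over {1, …, 199} (marginal of a uniform permutation), so P[π(i) > i] = (n − i)/n. Summing: Σ_{i=1}^{199} (n − i)/n = (0 + 1 + … + 198)/199 = 199(199 − 1)/(2·199) = (199 − 1)/2.
Hence E[X] = Σ_{i=1}^{199} (199 − i)/199 = 99 ≈ 99.00000.

E[X] = 99 = 99.00000.


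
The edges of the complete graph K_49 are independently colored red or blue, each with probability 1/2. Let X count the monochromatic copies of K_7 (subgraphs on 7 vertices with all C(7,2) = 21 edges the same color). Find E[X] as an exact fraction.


Let X = Σ_S X_S over the C(49, 7) = 85900584 subsets S of size 7, where X_S = 1 if the K_7 on S is monochromatic.
For a fixed S, the K_7 on S has C(7, 2) = 21 edges. P[all 21 edges red] = (1/2)^21, and likewise for blue, so P[monochromatic] = 2·(1/2)^21 = 2^{1 − 21} = 1/1048576.
Summing: E[X] = C(49, 7) · 2^{1 − 21} = 85900584 · 1/1048576 = 10737573/131072.
Numerically: E[X] ≈ 81.92118.

E[X] = C(49,7)·2^(1−C(7,2)) = 10737573/131072 ≈ 81.92118.


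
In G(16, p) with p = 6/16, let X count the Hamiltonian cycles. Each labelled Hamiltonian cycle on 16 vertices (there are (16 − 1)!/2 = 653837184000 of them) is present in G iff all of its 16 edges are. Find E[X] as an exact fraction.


K_16 has (16 − 1)!/2 = 653837184000 labelled Hamiltonian cycles.
For each such Hamiltonian cycle H, let X_H = 1 if all 16 edges of H are present in G. Then P[X_H = 1] = p^{16} = (3/8)^{16} = 43046721/281474976710656.
By linearity: E[X] = Σ_H E[X_H] = 653837184000 · p^{16} = 653837184000 · 43046721/281474976710656 = 27485885585032875/274877906944.
Numerically: E[X] ≈ 1e+05.

E[X] = 653837184000 · (3/8)^{16} = 27485885585032875/274877906944 ≈ 1e+05.


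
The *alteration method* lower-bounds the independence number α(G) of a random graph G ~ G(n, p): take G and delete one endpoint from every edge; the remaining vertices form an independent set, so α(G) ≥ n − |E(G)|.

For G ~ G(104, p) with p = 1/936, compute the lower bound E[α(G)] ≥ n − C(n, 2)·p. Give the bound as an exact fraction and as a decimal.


E[|E(G)|] = C(104, 2)·p = 5356 · (1/936) = 103/18.
E[α(G)] ≥ n − E[|E(G)|] = 104 − 103/18 = 1769/18.
Numerically: ≈ 98.278.
(This is only a lower bound; the true E[α(G)] may be larger.)

E[α(G)] ≥ 1769/18 ≈ 98.278.


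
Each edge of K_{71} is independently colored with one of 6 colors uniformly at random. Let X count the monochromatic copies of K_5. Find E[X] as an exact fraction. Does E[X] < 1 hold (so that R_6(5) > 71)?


E[X] = C(71, 5) · 6^{1 − 10} = 13019909 · 6^{−9} = 13019909/10077696.
As a reduced fraction: E[X] = 13019909/10077696 ≈ 1.29195.
Is E[X] < 1? NO.
Since E[X] ≥ 1, the first-moment bound is inconclusive at n = 71; it does NOT by itself certify R_6(5) > 71.

E[X] = 13019909/10077696 ≈ 1.29195; E[X] ≥ 1; first-moment method inconclusive here.


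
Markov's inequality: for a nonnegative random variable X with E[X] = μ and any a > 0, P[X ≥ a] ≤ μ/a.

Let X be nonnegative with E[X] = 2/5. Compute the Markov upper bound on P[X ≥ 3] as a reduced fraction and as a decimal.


μ = E[X] = 2/5, a = 3.
Markov: P[X ≥ 3] ≤ μ/a = (2/5)/3 = 2/15.
Numerically: ≈ 0.133333.
(Since a = 3 > μ = 0.400000, the bound 2/15 is < 1 and informative.)

P[X ≥ 3] ≤ 2/15 ≈ 0.133333.


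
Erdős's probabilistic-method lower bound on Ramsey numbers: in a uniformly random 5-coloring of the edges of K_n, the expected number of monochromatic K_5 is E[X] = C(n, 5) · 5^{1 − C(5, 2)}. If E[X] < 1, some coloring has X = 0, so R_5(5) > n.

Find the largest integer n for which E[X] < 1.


We need C(n, 5) · 5^{1 − 10} < 1, i.e. C(n, 5) < 5^{10 − 1} = 1953125.
Check values of n near the boundary:
  n = 48: C(48, 5) = 1712304; 1712304 < 1953125? YES
  n = 49: C(49, 5) = 1906884; 1906884 < 1953125? YES
  n = 50: C(50, 5) = 2118760; 2118760 < 1953125? NO
  n = 51: C(51, 5) = 2349060; 2349060 < 1953125? NO
  n = 52: C(52, 5) = 2598960; 2598960 < 1953125? NO
The largest n with C(n, 5) < 1953125 is n = 49 (where E[X] = 1906884/1953125 ≈ 0.97632). Hence R_5(5) > 49, i.e. R_5(5) ≥ 50.

Largest n = 49; hence R_5(5) > 49.


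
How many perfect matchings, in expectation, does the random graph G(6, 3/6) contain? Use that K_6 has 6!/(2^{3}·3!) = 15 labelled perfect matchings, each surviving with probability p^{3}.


K_6 has 6!/(2^{3}·3!) = 15 labelled perfect matchings.
For each such perfect matching H, let X_H = 1 if all 3 edges of H are present in G. Then P[X_H = 1] = p^{3} = (1/2)^{3} = 1/8.
Summing the indicators: E[X] = Σ_H E[X_H] = 15 · p^{3} = 15 · 1/8 = 15/8.
Numerically: E[X] ≈ 1.875.

E[X] = 15 · (1/2)^{3} = 15/8 ≈ 1.875.


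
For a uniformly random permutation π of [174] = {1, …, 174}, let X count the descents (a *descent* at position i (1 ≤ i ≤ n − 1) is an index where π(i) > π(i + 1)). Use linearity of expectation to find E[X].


Write X = Σ X_I over i = 1, …, 173, with X_I the indicator of one descent.
There are 173 indicators.
For each fixed i, the pair (π(i), π(i+1)) is a uniformly random ordered pair of distinct values from {1, …, 174}; by symmetry P[π(i) > π(i+1)] = 1/2.
By linearity: E[X] = 173 · (1/2) = (174 − 1) · (1/2) = 173/2 ≈ 86.500.

E[X] = 173/2 = 86.500.


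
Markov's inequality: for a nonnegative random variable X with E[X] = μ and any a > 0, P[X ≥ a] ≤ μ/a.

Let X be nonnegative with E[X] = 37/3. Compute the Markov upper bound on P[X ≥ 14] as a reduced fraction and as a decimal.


μ = E[X] = 37/3, a = 14.
Markov: P[X ≥ 14] ≤ μ/a = (37/3)/14 = 37/42.
Numerically: ≈ 0.8810.
(Since a = 14 > μ = 12.3333, the bound 37/42 is < 1 and informative.)

P[X ≥ 14] ≤ 37/42 ≈ 0.8810.


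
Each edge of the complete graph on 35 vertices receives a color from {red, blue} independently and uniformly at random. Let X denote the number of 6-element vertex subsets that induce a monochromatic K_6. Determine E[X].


Let X = Σ_S X_S over the C(35, 6) = 1623160 subsets S of size 6, where X_S = 1 if the K_6 on S is monochromatic.
For a fixed S, the K_6 on S has C(6, 2) = 15 edges. P[all 15 edges red] = (1/2)^15, and likewise for blue, so P[monochromatic] = 2·(1/2)^15 = 2^{1 − 15} = 1/16384.
Summing: E[X] = C(35, 6) · 2^{1 − 15} = 1623160 · 1/16384 = 202895/2048.
Numerically: E[X] ≈ 99.069824.

E[X] = C(35,6)·2^(1−C(6,2)) = 202895/2048 ≈ 99.069824.


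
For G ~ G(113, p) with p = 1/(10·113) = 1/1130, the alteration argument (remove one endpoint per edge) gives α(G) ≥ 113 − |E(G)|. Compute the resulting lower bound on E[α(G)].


E[|E(G)|] = C(113, 2)·p = 6328 · (1/1130) = 28/5.
E[α(G)] ≥ n − E[|E(G)|] = 113 − 28/5 = 537/5.
Numerically: ≈ 107.400.
(This is only a lower bound; the true E[α(G)] may be larger.)

E[α(G)] ≥ 537/5 ≈ 107.400.


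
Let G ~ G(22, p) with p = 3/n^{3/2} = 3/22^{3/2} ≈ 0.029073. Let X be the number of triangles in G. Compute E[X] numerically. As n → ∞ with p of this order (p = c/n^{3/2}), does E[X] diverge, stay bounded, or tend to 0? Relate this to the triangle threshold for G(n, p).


Number of potential triangles: C(22, 3) = 1540.
Each occurs with probability p³ ≈ (0.029073)³ ≈ 2.4573199e-05.
By linearity: E[X] = C(22, 3)·p³ ≈ 1540 · 2.4573199e-05 ≈ 0.03784.
Since α = 3/2 > 1, p = c/n^{3/2} = o(1/n) is below the triangle threshold p ~ 1/n. Asymptotically E[X] ~ (c³/6)·n^{3(1−α)} = (3³/6)·n^{-1.5} → 0, so by Markov's inequality G has no triangles w.h.p.

E[X] ≈ 0.03784; in regime p = Θ(1/n^{3/2}) E[X] tends to 0 (below the triangle threshold p ~ 1/n).


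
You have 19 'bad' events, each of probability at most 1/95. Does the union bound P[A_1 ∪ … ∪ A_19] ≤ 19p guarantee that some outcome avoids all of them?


Union bound: P[∪_{i=1}^{19} A_i] ≤ Σ_i P[A_i] ≤ 19·p = 19·(1/95) = 1/5.
Numerically: 1/5 ≈ 0.2000000.
Is 1/5 < 1? YES.
Since P[∪ A_i] ≤ 1/5 < 1, the complement has P[∩ A_i^c] ≥ 1 − 1/5 = 4/5 > 0, so some outcome avoids every A_i.

19·p = 1/5 ≈ 0.2000000; existence CERTIFIED by the union bound.


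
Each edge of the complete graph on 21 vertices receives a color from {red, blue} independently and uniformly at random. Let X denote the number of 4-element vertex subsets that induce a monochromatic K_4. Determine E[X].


Let X = Σ_S X_S over the C(21, 4) = 5985 subsets S of size 4, where X_S = 1 if the K_4 on S is monochromatic.
For a fixed S, the K_4 on S has C(4, 2) = 6 edges. P[all 6 edges red] = (1/2)^6, and likewise for blue, so P[monochromatic] = 2·(1/2)^6 = 2^{1 − 6} = 1/32.
Summing: E[X] = C(21, 4) · 2^{1 − 6} = 5985 · 1/32 = 5985/32.
Numerically: E[X] ≈ 187.03125.

E[X] = C(21,4)·2^(1−C(4,2)) = 5985/32 ≈ 187.03125.


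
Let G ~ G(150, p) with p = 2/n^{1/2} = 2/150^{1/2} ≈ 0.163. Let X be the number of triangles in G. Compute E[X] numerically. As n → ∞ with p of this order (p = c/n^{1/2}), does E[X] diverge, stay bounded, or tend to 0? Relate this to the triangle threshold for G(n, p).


Number of potential triangles: C(150, 3) = 551300.
Each occurs with probability p³ ≈ (0.163)³ ≈ 4.35465e-03.
By linearity: E[X] = C(150, 3)·p³ ≈ 551300 · 4.35465e-03 ≈ 2400.718.
Since α = 1/2 < 1, p = c/n^{1/2} ≫ 1/n is above the triangle threshold p ~ 1/n. Asymptotically E[X] ~ (c³/6)·n^{3(1−α)} = (2³/6)·n^{1.5} → ∞; triangles are abundant w.h.p.

E[X] ≈ 2400.718; in regime p = Θ(1/n^{1/2}) E[X] diverges (above the triangle threshold p ~ 1/n).


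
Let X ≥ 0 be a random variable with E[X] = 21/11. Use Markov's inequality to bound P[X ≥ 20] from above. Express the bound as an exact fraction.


μ = E[X] = 21/11, a = 20.
Markov: P[X ≥ 20] ≤ μ/a = (21/11)/20 = 21/220.
Numerically: ≈ 0.095.
(Since a = 20 > μ = 1.909, the bound 21/220 is < 1 and informative.)

P[X ≥ 20] ≤ 21/220 ≈ 0.095.


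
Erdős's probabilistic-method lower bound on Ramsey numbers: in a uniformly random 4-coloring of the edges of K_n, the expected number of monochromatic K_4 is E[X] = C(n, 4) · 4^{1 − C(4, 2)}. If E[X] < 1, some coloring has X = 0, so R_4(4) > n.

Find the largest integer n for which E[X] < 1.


We need C(n, 4) · 4^{1 − 6} < 1, i.e. C(n, 4) < 4^{6 − 1} = 1024.
Check values of n near the boundary:
  n = 13: C(13, 4) = 715; 715 < 1024? YES
  n = 14: C(14, 4) = 1001; 1001 < 1024? YES
  n = 15: C(15, 4) = 1365; 1365 < 1024? NO
  n = 16: C(16, 4) = 1820; 1820 < 1024? NO
The largest n with C(n, 4) < 1024 is n = 14 (where E[X] = 1001/1024 ≈ 0.977539). Hence R_4(4) > 14, i.e. R_4(4) ≥ 15.

Largest n = 14; hence R_4(4) > 14.


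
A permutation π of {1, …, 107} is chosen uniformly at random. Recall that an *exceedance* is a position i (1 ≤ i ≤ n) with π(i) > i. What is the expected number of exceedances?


Write X = Σ_{i=1}^{107} X_i, where X_i = 1_{π(i) > i}.
For each fixed i, π(i) is uniform over {1, …, 107} (marginal of a uniform permutation), so P[π(i) > i] = (n − i)/n. Summing: Σ_{i=1}^{107} (n − i)/n = (0 + 1 + … + 106)/107 = 107(107 − 1)/(2·107) = (107 − 1)/2.
Hence E[X] = Σ_{i=1}^{107} (107 − i)/107 = 53 ≈ 53.000.

E[X] = 53 = 53.000.


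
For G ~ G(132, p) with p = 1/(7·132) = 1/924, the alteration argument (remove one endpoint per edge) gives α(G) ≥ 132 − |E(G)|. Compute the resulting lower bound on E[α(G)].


E[|E(G)|] = C(132, 2)·p = 8646 · (1/924) = 131/14.
E[α(G)] ≥ n − E[|E(G)|] = 132 − 131/14 = 1717/14.
Numerically: ≈ 122.64286.
(This is only a lower bound; the true E[α(G)] may be larger.)

E[α(G)] ≥ 1717/14 ≈ 122.64286.


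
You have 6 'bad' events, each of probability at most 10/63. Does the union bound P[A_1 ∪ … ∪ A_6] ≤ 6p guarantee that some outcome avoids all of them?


Union bound: P[∪_{i=1}^{6} A_i] ≤ Σ_i P[A_i] ≤ 6·p = 6·(10/63) = 20/21.
Numerically: 20/21 ≈ 0.95238.
Is 20/21 < 1? YES.
Since P[∪ A_i] ≤ 20/21 < 1, the complement has P[∩ A_i^c] ≥ 1 − 20/21 = 1/21 > 0, so some outcome avoids every A_i.

6·p = 20/21 ≈ 0.95238; existence CERTIFIED by the union bound.


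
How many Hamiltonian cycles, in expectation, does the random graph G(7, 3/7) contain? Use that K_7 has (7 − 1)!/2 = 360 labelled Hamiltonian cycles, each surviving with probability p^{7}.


K_7 has (7 − 1)!/2 = 360 labelled Hamiltonian cycles.
For each such Hamiltonian cycle H, let X_H = 1 if all 7 edges of H are present in G. Then P[X_H = 1] = p^{7} = (3/7)^{7} = 2187/823543.
By linearity of expectation: E[X] = Σ_H E[X_H] = 360 · p^{7} = 360 · 2187/823543 = 787320/823543.
Numerically: E[X] ≈ 0.956016.

E[X] = 360 · (3/7)^{7} = 787320/823543 ≈ 0.956016.


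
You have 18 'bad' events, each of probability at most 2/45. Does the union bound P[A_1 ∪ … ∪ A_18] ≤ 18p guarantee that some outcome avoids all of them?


Union bound: P[∪_{i=1}^{18} A_i] ≤ Σ_i P[A_i] ≤ 18·p = 18·(2/45) = 4/5.
Numerically: 4/5 ≈ 0.800000.
Is 4/5 < 1? YES.
Since P[∪ A_i] ≤ 4/5 < 1, the complement has P[∩ A_i^c] ≥ 1 − 4/5 = 1/5 > 0, so some outcome avoids every A_i.

18·p = 4/5 ≈ 0.800000; existence CERTIFIED by the union bound.


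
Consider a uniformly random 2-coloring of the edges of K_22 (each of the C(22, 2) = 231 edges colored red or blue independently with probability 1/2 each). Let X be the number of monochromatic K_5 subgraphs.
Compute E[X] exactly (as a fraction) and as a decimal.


Let X = Σ_S X_S over the C(22, 5) = 26334 subsets S of size 5, where X_S = 1 if the K_5 on S is monochromatic.
For a fixed S, the K_5 on S has C(5, 2) = 10 edges. P[all 10 edges red] = (1/2)^10, and likewise for blue, so P[monochromatic] = 2·(1/2)^10 = 2^{1 − 10} = 1/512.
By linearity of expectation: E[X] = C(22, 5) · 2^{1 − 10} = 26334 · 1/512 = 13167/256.
Numerically: E[X] ≈ 51.433594.

E[X] = C(22,5)·2^(1−C(5,2)) = 13167/256 ≈ 51.433594.


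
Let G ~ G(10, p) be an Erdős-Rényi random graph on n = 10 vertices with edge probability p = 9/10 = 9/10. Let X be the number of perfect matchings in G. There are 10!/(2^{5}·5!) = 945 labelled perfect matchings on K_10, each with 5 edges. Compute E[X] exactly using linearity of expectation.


K_10 has 10!/(2^{5}·5!) = 945 labelled perfect matchings.
For each such perfect matching H, let X_H = 1 if all 5 edges of H are present in G. Then P[X_H = 1] = p^{5} = (9/10)^{5} = 59049/100000.
By linearity: E[X] = Σ_H E[X_H] = 945 · p^{5} = 945 · 59049/100000 = 11160261/20000.
Numerically: E[X] ≈ 558.

E[X] = 945 · (9/10)^{5} = 11160261/20000 ≈ 558.


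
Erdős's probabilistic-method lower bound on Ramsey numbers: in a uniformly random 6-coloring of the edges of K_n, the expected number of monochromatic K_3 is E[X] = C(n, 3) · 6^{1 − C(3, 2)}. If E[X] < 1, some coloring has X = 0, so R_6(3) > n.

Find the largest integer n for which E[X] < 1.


We need C(n, 3) · 6^{1 − 3} < 1, i.e. C(n, 3) < 6^{3 − 1} = 36.
Check values of n near the boundary:
  n = 4: C(4, 3) = 4; 4 < 36? YES
  n = 5: C(5, 3) = 10; 10 < 36? YES
  n = 6: C(6, 3) = 20; 20 < 36? YES
  n = 7: C(7, 3) = 35; 35 < 36? YES
  n = 8: C(8, 3) = 56; 56 < 36? NO
  n = 9: C(9, 3) = 84; 84 < 36? NO
The largest n with C(n, 3) < 36 is n = 7 (where E[X] = 35/36 ≈ 0.972222). Hence R_6(3) > 7, i.e. R_6(3) ≥ 8.

Largest n = 7; hence R_6(3) > 7.


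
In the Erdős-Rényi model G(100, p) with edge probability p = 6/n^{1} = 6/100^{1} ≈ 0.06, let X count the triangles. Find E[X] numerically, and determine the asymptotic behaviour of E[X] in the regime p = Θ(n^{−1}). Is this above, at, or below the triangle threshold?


Number of potential triangles: C(100, 3) = 161700.
Each occurs with probability p³ ≈ (0.06)³ ≈ 2.16000e-04.
By linearity: E[X] = C(100, 3)·p³ ≈ 161700 · 2.16000e-04 ≈ 34.927.
Here α = 1, so p = 6/n is exactly at the triangle threshold p ~ 1/n. Asymptotically E[X] → c³/6 = 6³/6 = 36 ≈ 36.000, a bounded constant. In this regime the triangle count is asymptotically Poisson(c³/6).

E[X] ≈ 34.927; in regime p = Θ(1/n^{1}) E[X] stays bounded (at the triangle threshold p ~ 1/n).


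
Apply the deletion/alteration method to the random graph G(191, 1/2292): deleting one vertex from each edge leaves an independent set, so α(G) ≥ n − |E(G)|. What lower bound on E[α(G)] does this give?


E[|E(G)|] = C(191, 2)·p = 18145 · (1/2292) = 95/12.
E[α(G)] ≥ n − E[|E(G)|] = 191 − 95/12 = 2197/12.
Numerically: ≈ 183.083.
(This is only a lower bound; the true E[α(G)] may be larger.)

E[α(G)] ≥ 2197/12 ≈ 183.083.


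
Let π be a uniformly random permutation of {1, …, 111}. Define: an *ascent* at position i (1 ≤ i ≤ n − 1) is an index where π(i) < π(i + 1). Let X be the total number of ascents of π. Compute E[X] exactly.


Write X = Σ X_I over i = 1, …, 110, with X_I the indicator of one ascent.
There are 110 indicators.
For each fixed i, the pair (π(i), π(i+1)) is a uniformly random ordered pair of distinct values from {1, …, 111}; by symmetry P[π(i) < π(i+1)] = 1/2.
By linearity: E[X] = 110 · (1/2) = (111 − 1) · (1/2) = 55 ≈ 55.0000.

E[X] = 55 = 55.0000.


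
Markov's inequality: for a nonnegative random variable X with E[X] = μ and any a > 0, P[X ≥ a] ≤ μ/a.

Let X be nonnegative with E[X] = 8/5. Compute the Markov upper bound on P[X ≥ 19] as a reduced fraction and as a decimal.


μ = E[X] = 8/5, a = 19.
Markov: P[X ≥ 19] ≤ μ/a = (8/5)/19 = 8/95.
Numerically: ≈ 0.0842.
(Since a = 19 > μ = 1.6000, the bound 8/95 is < 1 and informative.)

P[X ≥ 19] ≤ 8/95 ≈ 0.0842.


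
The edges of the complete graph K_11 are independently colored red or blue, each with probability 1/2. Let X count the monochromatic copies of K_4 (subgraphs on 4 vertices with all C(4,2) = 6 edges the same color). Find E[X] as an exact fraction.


Let X = Σ_S X_S over the C(11, 4) = 330 subsets S of size 4, where X_S = 1 if the K_4 on S is monochromatic.
For a fixed S, the K_4 on S has C(4, 2) = 6 edges. P[all 6 edges red] = (1/2)^6, and likewise for blue, so P[monochromatic] = 2·(1/2)^6 = 2^{1 − 6} = 1/32.
By linearity of expectation: E[X] = C(11, 4) · 2^{1 − 6} = 330 · 1/32 = 165/16.
Numerically: E[X] ≈ 10.3125.

E[X] = C(11,4)·2^(1−C(4,2)) = 165/16 ≈ 10.3125.


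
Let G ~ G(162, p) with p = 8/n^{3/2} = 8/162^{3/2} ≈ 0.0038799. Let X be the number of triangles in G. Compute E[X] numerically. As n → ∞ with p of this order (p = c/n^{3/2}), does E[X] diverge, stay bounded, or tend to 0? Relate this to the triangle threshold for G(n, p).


Number of potential triangles: C(162, 3) = 695520.
Each occurs with probability p³ ≈ (0.0038799)³ ≈ 5.8405318e-08.
By linearity: E[X] = C(162, 3)·p³ ≈ 695520 · 5.8405318e-08 ≈ 0.04062.
Since α = 3/2 > 1, p = c/n^{3/2} = o(1/n) is below the triangle threshold p ~ 1/n. Asymptotically E[X] ~ (c³/6)·n^{3(1−α)} = (8³/6)·n^{-1.5} → 0, so by Markov's inequality G has no triangles w.h.p.

E[X] ≈ 0.04062; in regime p = Θ(1/n^{3/2}) E[X] tends to 0 (below the triangle threshold p ~ 1/n).


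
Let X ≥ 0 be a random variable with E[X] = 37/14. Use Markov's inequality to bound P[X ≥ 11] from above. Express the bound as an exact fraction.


μ = E[X] = 37/14, a = 11.
Markov: P[X ≥ 11] ≤ μ/a = (37/14)/11 = 37/154.
Numerically: ≈ 0.240.
(Since a = 11 > μ = 2.643, the bound 37/154 is < 1 and informative.)

P[X ≥ 11] ≤ 37/154 ≈ 0.240.


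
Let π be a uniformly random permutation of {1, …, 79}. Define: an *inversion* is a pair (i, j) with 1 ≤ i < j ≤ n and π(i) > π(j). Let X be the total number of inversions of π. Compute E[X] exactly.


Write X = Σ X_I over the C(79, 2) = 3081 pairs i < j, with X_I the indicator of one inversion.
There are 3081 indicators.
For each fixed pair i < j, the values π(i) and π(j) are two distinct elements of {1, …, 79} in uniformly random order; by symmetry P[π(i) > π(j)] = 1/2.
By linearity: E[X] = 3081 · (1/2) = C(79, 2) · (1/2) = 3081/2 = 3081/2 ≈ 1540.500.

E[X] = 3081/2 = 1540.500.
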